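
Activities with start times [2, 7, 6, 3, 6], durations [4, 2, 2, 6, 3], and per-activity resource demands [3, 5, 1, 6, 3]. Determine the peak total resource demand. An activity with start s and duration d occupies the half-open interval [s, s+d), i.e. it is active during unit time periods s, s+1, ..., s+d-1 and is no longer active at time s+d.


Each activity i is active on [start_i, start_i + duration_i).
Compute total resource usage per time slot:
  t=0: active resources = [], total = 0
  t=1: active resources = [], total = 0
  t=2: active resources = [3], total = 3
  t=3: active resources = [3, 6], total = 9
  t=4: active resources = [3, 6], total = 9
  t=5: active resources = [3, 6], total = 9
  t=6: active resources = [1, 6, 3], total = 10
  t=7: active resources = [5, 1, 6, 3], total = 15
  t=8: active resources = [5, 6, 3], total = 14
Peak resource demand = 15

15


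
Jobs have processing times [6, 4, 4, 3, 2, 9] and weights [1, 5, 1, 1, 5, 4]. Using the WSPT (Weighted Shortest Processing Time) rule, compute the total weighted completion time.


Compute p/w ratios and sort ascending (WSPT): [(2, 5), (4, 5), (9, 4), (3, 1), (4, 1), (6, 1)]
Compute weighted completion times:
  Job (p=2,w=5): C=2, w*C=5*2=10
  Job (p=4,w=5): C=6, w*C=5*6=30
  Job (p=9,w=4): C=15, w*C=4*15=60
  Job (p=3,w=1): C=18, w*C=1*18=18
  Job (p=4,w=1): C=22, w*C=1*22=22
  Job (p=6,w=1): C=28, w*C=1*28=28
Total weighted completion time = 168

168


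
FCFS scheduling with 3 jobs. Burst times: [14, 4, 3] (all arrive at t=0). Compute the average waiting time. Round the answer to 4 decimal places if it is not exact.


FCFS order (as given): [14, 4, 3]
Waiting times:
  Job 1: wait = 0
  Job 2: wait = 14
  Job 3: wait = 18
Sum of waiting times = 32
Average waiting time = 32/3 = 10.6667

10.6667


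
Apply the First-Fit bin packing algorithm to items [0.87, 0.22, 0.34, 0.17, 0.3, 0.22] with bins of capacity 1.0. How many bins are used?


Place items sequentially using First-Fit:
  Item 0.87 -> new Bin 1
  Item 0.22 -> new Bin 2
  Item 0.34 -> Bin 2 (now 0.56)
  Item 0.17 -> Bin 2 (now 0.73)
  Item 0.3 -> new Bin 3
  Item 0.22 -> Bin 2 (now 0.95)
Total bins used = 3

3


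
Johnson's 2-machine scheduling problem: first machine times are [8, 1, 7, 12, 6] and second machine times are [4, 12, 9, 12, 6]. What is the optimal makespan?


Apply Johnson's rule:
  Group 1 (a <= b): [(2, 1, 12), (5, 6, 6), (3, 7, 9), (4, 12, 12)]
  Group 2 (a > b): [(1, 8, 4)]
Optimal job order: [2, 5, 3, 4, 1]
Schedule:
  Job 2: M1 done at 1, M2 done at 13
  Job 5: M1 done at 7, M2 done at 19
  Job 3: M1 done at 14, M2 done at 28
  Job 4: M1 done at 26, M2 done at 40
  Job 1: M1 done at 34, M2 done at 44
Makespan = 44

44


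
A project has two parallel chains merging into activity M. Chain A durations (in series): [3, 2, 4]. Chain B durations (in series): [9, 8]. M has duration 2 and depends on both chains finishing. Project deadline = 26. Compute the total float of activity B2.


Forward pass: ES(B2) = sum of predecessors on chain B = 9
EF = ES + duration = 9 + 8 = 17
Backward pass: LF(M) = deadline = 26; LS(M) = 26 - 2 = 24
LF(B2) = LS(M) - sum(successors on chain B) = 24 - 0 = 24
LS = LF - duration = 24 - 8 = 16
Total float = LS - ES = 16 - 9 = 7

7


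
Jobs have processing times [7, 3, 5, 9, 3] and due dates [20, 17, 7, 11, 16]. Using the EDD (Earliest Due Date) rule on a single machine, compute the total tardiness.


Sort by due date (EDD order): [(5, 7), (9, 11), (3, 16), (3, 17), (7, 20)]
Compute completion times and tardiness:
  Job 1: p=5, d=7, C=5, tardiness=max(0,5-7)=0
  Job 2: p=9, d=11, C=14, tardiness=max(0,14-11)=3
  Job 3: p=3, d=16, C=17, tardiness=max(0,17-16)=1
  Job 4: p=3, d=17, C=20, tardiness=max(0,20-17)=3
  Job 5: p=7, d=20, C=27, tardiness=max(0,27-20)=7
Total tardiness = 14

14


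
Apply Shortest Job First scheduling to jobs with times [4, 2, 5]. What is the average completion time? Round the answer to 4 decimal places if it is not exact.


SJF order (ascending): [2, 4, 5]
Completion times:
  Job 1: burst=2, C=2
  Job 2: burst=4, C=6
  Job 3: burst=5, C=11
Average completion = 19/3 = 6.3333

6.3333


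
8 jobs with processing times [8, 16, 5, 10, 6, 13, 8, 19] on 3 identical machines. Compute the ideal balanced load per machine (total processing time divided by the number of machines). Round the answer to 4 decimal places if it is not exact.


Total processing time = 8 + 16 + 5 + 10 + 6 + 13 + 8 + 19 = 85
Number of machines = 3
Ideal balanced load = 85 / 3 = 28.3333

28.3333


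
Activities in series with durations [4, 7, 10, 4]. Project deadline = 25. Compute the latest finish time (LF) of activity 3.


LF(activity 3) = deadline - sum of successor durations
Successors: activities 4 through 4 with durations [4]
Sum of successor durations = 4
LF = 25 - 4 = 21

21


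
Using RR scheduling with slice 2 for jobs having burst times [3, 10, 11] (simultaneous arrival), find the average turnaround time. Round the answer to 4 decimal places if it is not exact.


Time quantum = 2
Execution trace:
  J1 runs 2 units, time = 2
  J2 runs 2 units, time = 4
  J3 runs 2 units, time = 6
  J1 runs 1 units, time = 7
  J2 runs 2 units, time = 9
  J3 runs 2 units, time = 11
  J2 runs 2 units, time = 13
  J3 runs 2 units, time = 15
  J2 runs 2 units, time = 17
  J3 runs 2 units, time = 19
  J2 runs 2 units, time = 21
  J3 runs 2 units, time = 23
  J3 runs 1 units, time = 24
Finish times: [7, 21, 24]
Average turnaround = 52/3 = 17.3333

17.3333


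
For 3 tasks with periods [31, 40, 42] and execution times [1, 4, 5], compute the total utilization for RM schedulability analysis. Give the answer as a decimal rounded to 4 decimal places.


Compute individual utilizations (exact fractions):
  Task 1: C/T = 1/31 (approx. 0.0323)
  Task 2: C/T = 4/40 = 1/10 (approx. 0.1)
  Task 3: C/T = 5/42 (approx. 0.119)
Total utilization U = 1/31 + 1/10 + 5/42 = 818/3255
Rounded to 4 decimal places: U = 0.2513
RM (Liu & Layland) bound for 3 tasks = 0.779763; compare with U = 818/3255 (approx. 0.251306)
U <= bound, so schedulable by RM sufficient condition.

0.2513


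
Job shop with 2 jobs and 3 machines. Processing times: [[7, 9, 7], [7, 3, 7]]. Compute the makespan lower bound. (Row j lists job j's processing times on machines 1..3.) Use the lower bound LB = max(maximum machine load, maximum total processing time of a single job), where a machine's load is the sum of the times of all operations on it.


Machine loads:
  Machine 1: 7 + 7 = 14
  Machine 2: 9 + 3 = 12
  Machine 3: 7 + 7 = 14
Max machine load = 14
Job totals:
  Job 1: 23
  Job 2: 17
Max job total = 23
Lower bound = max(14, 23) = 23

23


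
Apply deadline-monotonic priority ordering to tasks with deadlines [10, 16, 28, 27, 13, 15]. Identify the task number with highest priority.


Sort tasks by relative deadline (ascending):
  Task 1: deadline = 10
  Task 5: deadline = 13
  Task 6: deadline = 15
  Task 2: deadline = 16
  Task 4: deadline = 27
  Task 3: deadline = 28
Priority order (highest first): [1, 5, 6, 2, 4, 3]
Highest priority task = 1

1


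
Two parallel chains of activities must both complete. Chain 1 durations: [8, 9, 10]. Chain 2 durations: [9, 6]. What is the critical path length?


Path A total = 8 + 9 + 10 = 27
Path B total = 9 + 6 = 15
Critical path = longest path = max(27, 15) = 27

27


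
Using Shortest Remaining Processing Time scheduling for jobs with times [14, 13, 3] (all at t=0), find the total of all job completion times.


Since all jobs arrive at t=0, SRPT equals SPT ordering.
SPT order: [3, 13, 14]
Completion times:
  Job 1: p=3, C=3
  Job 2: p=13, C=16
  Job 3: p=14, C=30
Total completion time = 3 + 16 + 30 = 49

49


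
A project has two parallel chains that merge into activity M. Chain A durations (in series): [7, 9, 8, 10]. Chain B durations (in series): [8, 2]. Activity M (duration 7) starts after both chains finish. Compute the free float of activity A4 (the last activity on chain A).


ES(A4) = sum of predecessors on chain A = 24
EF(A4) = ES + duration = 24 + 10 = 34
Successor of A4 is M. ES(M) = max(sum(A), sum(B)) = max(34, 10) = 34
Free float = ES(successor) - EF(current) = 34 - 34 = 0

0


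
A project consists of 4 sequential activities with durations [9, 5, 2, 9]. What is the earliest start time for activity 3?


Activity 3 starts after activities 1 through 2 complete.
Predecessor durations: [9, 5]
ES = 9 + 5 = 14

14


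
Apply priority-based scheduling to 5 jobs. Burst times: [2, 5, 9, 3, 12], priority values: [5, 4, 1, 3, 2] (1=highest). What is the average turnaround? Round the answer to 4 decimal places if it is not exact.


Sort by priority (ascending = highest first):
Order: [(1, 9), (2, 12), (3, 3), (4, 5), (5, 2)]
Completion times:
  Priority 1, burst=9, C=9
  Priority 2, burst=12, C=21
  Priority 3, burst=3, C=24
  Priority 4, burst=5, C=29
  Priority 5, burst=2, C=31
Average turnaround = 114/5 = 22.8

22.8


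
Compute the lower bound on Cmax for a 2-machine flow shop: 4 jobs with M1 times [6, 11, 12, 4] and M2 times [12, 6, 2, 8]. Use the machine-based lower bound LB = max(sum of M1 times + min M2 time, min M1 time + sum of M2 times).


LB1 = sum(M1 times) + min(M2 times) = 33 + 2 = 35
LB2 = min(M1 times) + sum(M2 times) = 4 + 28 = 32
Lower bound = max(LB1, LB2) = max(35, 32) = 35

35


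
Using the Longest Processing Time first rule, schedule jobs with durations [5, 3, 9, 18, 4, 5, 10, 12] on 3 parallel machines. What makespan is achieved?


Sort jobs in decreasing order (LPT): [18, 12, 10, 9, 5, 5, 4, 3]
Assign each job to the least loaded machine:
  Machine 1: jobs [18, 4], load = 22
  Machine 2: jobs [12, 5, 5], load = 22
  Machine 3: jobs [10, 9, 3], load = 22
Makespan = max load = 22

22


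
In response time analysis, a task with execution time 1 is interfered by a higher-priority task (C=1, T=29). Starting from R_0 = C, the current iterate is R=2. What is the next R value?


R_next = C + ceil(R_prev / T_hp) * C_hp
ceil(2 / 29) = ceil(0.069) = 1
Interference = 1 * 1 = 1
R_next = 1 + 1 = 2
R_next = R_prev, so the iteration has converged (response time = 2).

2


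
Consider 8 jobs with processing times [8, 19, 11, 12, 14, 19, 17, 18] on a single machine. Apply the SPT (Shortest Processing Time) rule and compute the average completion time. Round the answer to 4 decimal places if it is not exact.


Sort jobs by processing time (SPT order): [8, 11, 12, 14, 17, 18, 19, 19]
Compute completion times sequentially:
  Job 1: processing = 8, completes at 8
  Job 2: processing = 11, completes at 19
  Job 3: processing = 12, completes at 31
  Job 4: processing = 14, completes at 45
  Job 5: processing = 17, completes at 62
  Job 6: processing = 18, completes at 80
  Job 7: processing = 19, completes at 99
  Job 8: processing = 19, completes at 118
Sum of completion times = 462
Average completion time = 462/8 = 57.75

57.75


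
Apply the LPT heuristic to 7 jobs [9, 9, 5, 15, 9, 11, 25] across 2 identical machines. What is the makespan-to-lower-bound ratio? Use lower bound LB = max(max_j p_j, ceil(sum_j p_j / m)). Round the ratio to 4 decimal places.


LPT order: [25, 15, 11, 9, 9, 9, 5]
Machine loads after assignment: [43, 40]
LPT makespan = 43
Lower bound = max(max_job, ceil(total/2)) = max(25, 42) = 42
Ratio = 43 / 42 = 1.0238

1.0238


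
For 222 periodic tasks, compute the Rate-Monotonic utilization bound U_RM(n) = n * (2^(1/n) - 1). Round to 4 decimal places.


Compute 2^(1/222) = 1.0031271640
Subtract 1: 1.0031271640 - 1 = 0.0031271640
Multiply by n: 222 * 0.0031271640 = 0.6942304080
Round to 4 dp: 0.6942

0.6942


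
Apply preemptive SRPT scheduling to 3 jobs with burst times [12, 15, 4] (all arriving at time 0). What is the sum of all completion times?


Since all jobs arrive at t=0, SRPT equals SPT ordering.
SPT order: [4, 12, 15]
Completion times:
  Job 1: p=4, C=4
  Job 2: p=12, C=16
  Job 3: p=15, C=31
Total completion time = 4 + 16 + 31 = 51

51


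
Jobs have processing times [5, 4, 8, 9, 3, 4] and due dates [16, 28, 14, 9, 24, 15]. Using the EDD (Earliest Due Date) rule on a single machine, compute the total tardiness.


Sort by due date (EDD order): [(9, 9), (8, 14), (4, 15), (5, 16), (3, 24), (4, 28)]
Compute completion times and tardiness:
  Job 1: p=9, d=9, C=9, tardiness=max(0,9-9)=0
  Job 2: p=8, d=14, C=17, tardiness=max(0,17-14)=3
  Job 3: p=4, d=15, C=21, tardiness=max(0,21-15)=6
  Job 4: p=5, d=16, C=26, tardiness=max(0,26-16)=10
  Job 5: p=3, d=24, C=29, tardiness=max(0,29-24)=5
  Job 6: p=4, d=28, C=33, tardiness=max(0,33-28)=5
Total tardiness = 29

29


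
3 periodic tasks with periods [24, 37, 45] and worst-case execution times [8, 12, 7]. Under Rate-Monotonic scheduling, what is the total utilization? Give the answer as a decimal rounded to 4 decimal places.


Compute individual utilizations (exact fractions):
  Task 1: C/T = 8/24 = 1/3 (approx. 0.3333)
  Task 2: C/T = 12/37 (approx. 0.3243)
  Task 3: C/T = 7/45 (approx. 0.1556)
Total utilization U = 1/3 + 12/37 + 7/45 = 1354/1665
Rounded to 4 decimal places: U = 0.8132
RM (Liu & Layland) bound for 3 tasks = 0.779763; compare with U = 1354/1665 (approx. 0.813213)
bound < U <= 1, so the RM sufficient condition is not met (inconclusive; an exact test such as response-time analysis is needed).

0.8132


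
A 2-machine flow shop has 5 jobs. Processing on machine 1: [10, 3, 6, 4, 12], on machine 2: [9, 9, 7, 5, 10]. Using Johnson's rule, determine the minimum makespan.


Apply Johnson's rule:
  Group 1 (a <= b): [(2, 3, 9), (4, 4, 5), (3, 6, 7)]
  Group 2 (a > b): [(5, 12, 10), (1, 10, 9)]
Optimal job order: [2, 4, 3, 5, 1]
Schedule:
  Job 2: M1 done at 3, M2 done at 12
  Job 4: M1 done at 7, M2 done at 17
  Job 3: M1 done at 13, M2 done at 24
  Job 5: M1 done at 25, M2 done at 35
  Job 1: M1 done at 35, M2 done at 44
Makespan = 44

44


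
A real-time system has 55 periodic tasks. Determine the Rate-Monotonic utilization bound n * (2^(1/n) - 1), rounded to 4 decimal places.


Compute 2^(1/55) = 1.0126824244
Subtract 1: 1.0126824244 - 1 = 0.0126824244
Multiply by n: 55 * 0.0126824244 = 0.6975333420
Round to 4 dp: 0.6975

0.6975


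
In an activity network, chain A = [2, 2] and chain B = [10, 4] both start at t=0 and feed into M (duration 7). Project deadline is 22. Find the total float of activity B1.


Forward pass: ES(B1) = sum of predecessors on chain B = 0
EF = ES + duration = 0 + 10 = 10
Backward pass: LF(M) = deadline = 22; LS(M) = 22 - 7 = 15
LF(B1) = LS(M) - sum(successors on chain B) = 15 - 4 = 11
LS = LF - duration = 11 - 10 = 1
Total float = LS - ES = 1 - 0 = 1

1


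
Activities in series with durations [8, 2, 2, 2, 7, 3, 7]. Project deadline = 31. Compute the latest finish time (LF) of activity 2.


LF(activity 2) = deadline - sum of successor durations
Successors: activities 3 through 7 with durations [2, 2, 7, 3, 7]
Sum of successor durations = 21
LF = 31 - 21 = 10

10


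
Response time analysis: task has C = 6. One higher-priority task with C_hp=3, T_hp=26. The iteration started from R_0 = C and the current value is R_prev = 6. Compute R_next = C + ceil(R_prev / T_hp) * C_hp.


R_next = C + ceil(R_prev / T_hp) * C_hp
ceil(6 / 26) = ceil(0.2308) = 1
Interference = 1 * 3 = 3
R_next = 6 + 3 = 9

9


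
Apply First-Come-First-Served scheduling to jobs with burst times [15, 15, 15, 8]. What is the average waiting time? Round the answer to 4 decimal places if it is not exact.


FCFS order (as given): [15, 15, 15, 8]
Waiting times:
  Job 1: wait = 0
  Job 2: wait = 15
  Job 3: wait = 30
  Job 4: wait = 45
Sum of waiting times = 90
Average waiting time = 90/4 = 22.5

22.5


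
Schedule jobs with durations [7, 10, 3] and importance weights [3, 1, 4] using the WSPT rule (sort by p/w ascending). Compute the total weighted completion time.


Compute p/w ratios and sort ascending (WSPT): [(3, 4), (7, 3), (10, 1)]
Compute weighted completion times:
  Job (p=3,w=4): C=3, w*C=4*3=12
  Job (p=7,w=3): C=10, w*C=3*10=30
  Job (p=10,w=1): C=20, w*C=1*20=20
Total weighted completion time = 62

62


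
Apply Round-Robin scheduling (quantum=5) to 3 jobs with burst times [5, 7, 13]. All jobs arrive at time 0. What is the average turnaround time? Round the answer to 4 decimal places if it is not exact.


Time quantum = 5
Execution trace:
  J1 runs 5 units, time = 5
  J2 runs 5 units, time = 10
  J3 runs 5 units, time = 15
  J2 runs 2 units, time = 17
  J3 runs 5 units, time = 22
  J3 runs 3 units, time = 25
Finish times: [5, 17, 25]
Average turnaround = 47/3 = 15.6667

15.6667


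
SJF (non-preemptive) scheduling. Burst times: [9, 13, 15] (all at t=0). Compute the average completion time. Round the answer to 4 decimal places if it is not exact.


SJF order (ascending): [9, 13, 15]
Completion times:
  Job 1: burst=9, C=9
  Job 2: burst=13, C=22
  Job 3: burst=15, C=37
Average completion = 68/3 = 22.6667

22.6667


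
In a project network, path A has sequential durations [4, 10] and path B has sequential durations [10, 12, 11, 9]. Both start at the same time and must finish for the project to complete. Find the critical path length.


Path A total = 4 + 10 = 14
Path B total = 10 + 12 + 11 + 9 = 42
Critical path = longest path = max(14, 42) = 42

42


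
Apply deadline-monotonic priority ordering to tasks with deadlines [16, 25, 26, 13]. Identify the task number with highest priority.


Sort tasks by relative deadline (ascending):
  Task 4: deadline = 13
  Task 1: deadline = 16
  Task 2: deadline = 25
  Task 3: deadline = 26
Priority order (highest first): [4, 1, 2, 3]
Highest priority task = 4

4


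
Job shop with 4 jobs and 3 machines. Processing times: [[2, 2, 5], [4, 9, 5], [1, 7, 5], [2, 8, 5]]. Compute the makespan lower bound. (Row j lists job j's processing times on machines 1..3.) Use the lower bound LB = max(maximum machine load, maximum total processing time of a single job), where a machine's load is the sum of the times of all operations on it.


Machine loads:
  Machine 1: 2 + 4 + 1 + 2 = 9
  Machine 2: 2 + 9 + 7 + 8 = 26
  Machine 3: 5 + 5 + 5 + 5 = 20
Max machine load = 26
Job totals:
  Job 1: 9
  Job 2: 18
  Job 3: 13
  Job 4: 15
Max job total = 18
Lower bound = max(26, 18) = 26

26


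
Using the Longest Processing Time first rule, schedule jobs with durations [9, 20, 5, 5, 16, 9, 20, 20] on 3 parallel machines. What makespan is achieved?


Sort jobs in decreasing order (LPT): [20, 20, 20, 16, 9, 9, 5, 5]
Assign each job to the least loaded machine:
  Machine 1: jobs [20, 16], load = 36
  Machine 2: jobs [20, 9, 5], load = 34
  Machine 3: jobs [20, 9, 5], load = 34
Makespan = max load = 36

36


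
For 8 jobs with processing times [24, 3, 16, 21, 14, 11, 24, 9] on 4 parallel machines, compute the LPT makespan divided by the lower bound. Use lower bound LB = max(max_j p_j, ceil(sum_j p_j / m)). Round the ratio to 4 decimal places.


LPT order: [24, 24, 21, 16, 14, 11, 9, 3]
Machine loads after assignment: [33, 27, 32, 30]
LPT makespan = 33
Lower bound = max(max_job, ceil(total/4)) = max(24, 31) = 31
Ratio = 33 / 31 = 1.0645

1.0645


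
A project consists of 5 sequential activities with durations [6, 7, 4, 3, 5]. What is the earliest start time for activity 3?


Activity 3 starts after activities 1 through 2 complete.
Predecessor durations: [6, 7]
ES = 6 + 7 = 13

13


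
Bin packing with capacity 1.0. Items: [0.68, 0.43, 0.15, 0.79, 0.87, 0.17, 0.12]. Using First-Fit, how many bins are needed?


Place items sequentially using First-Fit:
  Item 0.68 -> new Bin 1
  Item 0.43 -> new Bin 2
  Item 0.15 -> Bin 1 (now 0.83)
  Item 0.79 -> new Bin 3
  Item 0.87 -> new Bin 4
  Item 0.17 -> Bin 1 (now 1.0)
  Item 0.12 -> Bin 2 (now 0.55)
Total bins used = 4

4


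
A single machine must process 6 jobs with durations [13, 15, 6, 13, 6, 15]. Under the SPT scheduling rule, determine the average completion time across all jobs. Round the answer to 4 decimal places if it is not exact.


Sort jobs by processing time (SPT order): [6, 6, 13, 13, 15, 15]
Compute completion times sequentially:
  Job 1: processing = 6, completes at 6
  Job 2: processing = 6, completes at 12
  Job 3: processing = 13, completes at 25
  Job 4: processing = 13, completes at 38
  Job 5: processing = 15, completes at 53
  Job 6: processing = 15, completes at 68
Sum of completion times = 202
Average completion time = 202/6 = 33.6667

33.6667


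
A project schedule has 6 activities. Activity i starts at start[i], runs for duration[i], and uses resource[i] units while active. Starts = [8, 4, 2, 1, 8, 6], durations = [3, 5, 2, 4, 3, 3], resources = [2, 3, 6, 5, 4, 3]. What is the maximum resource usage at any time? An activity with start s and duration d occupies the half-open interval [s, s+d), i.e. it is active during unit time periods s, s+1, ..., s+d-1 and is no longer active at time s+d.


Each activity i is active on [start_i, start_i + duration_i).
Compute total resource usage per time slot:
  t=0: active resources = [], total = 0
  t=1: active resources = [5], total = 5
  t=2: active resources = [6, 5], total = 11
  t=3: active resources = [6, 5], total = 11
  t=4: active resources = [3, 5], total = 8
  t=5: active resources = [3], total = 3
  t=6: active resources = [3, 3], total = 6
  t=7: active resources = [3, 3], total = 6
  t=8: active resources = [2, 3, 4, 3], total = 12
  t=9: active resources = [2, 4], total = 6
  t=10: active resources = [2, 4], total = 6
Peak resource demand = 12

12


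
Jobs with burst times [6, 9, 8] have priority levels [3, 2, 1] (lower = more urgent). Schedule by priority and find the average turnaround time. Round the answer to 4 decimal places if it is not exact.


Sort by priority (ascending = highest first):
Order: [(1, 8), (2, 9), (3, 6)]
Completion times:
  Priority 1, burst=8, C=8
  Priority 2, burst=9, C=17
  Priority 3, burst=6, C=23
Average turnaround = 48/3 = 16.0

16.0


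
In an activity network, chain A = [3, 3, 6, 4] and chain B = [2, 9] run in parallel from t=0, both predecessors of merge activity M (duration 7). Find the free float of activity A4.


ES(A4) = sum of predecessors on chain A = 12
EF(A4) = ES + duration = 12 + 4 = 16
Successor of A4 is M. ES(M) = max(sum(A), sum(B)) = max(16, 11) = 16
Free float = ES(successor) - EF(current) = 16 - 16 = 0

0


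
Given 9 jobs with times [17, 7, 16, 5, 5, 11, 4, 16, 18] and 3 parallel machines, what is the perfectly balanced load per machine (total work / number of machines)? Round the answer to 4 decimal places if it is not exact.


Total processing time = 17 + 7 + 16 + 5 + 5 + 11 + 4 + 16 + 18 = 99
Number of machines = 3
Ideal balanced load = 99 / 3 = 33.0

33.0


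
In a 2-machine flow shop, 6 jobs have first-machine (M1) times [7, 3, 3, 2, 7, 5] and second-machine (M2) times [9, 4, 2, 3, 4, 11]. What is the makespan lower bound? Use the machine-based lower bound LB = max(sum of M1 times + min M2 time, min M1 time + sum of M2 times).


LB1 = sum(M1 times) + min(M2 times) = 27 + 2 = 29
LB2 = min(M1 times) + sum(M2 times) = 2 + 33 = 35
Lower bound = max(LB1, LB2) = max(29, 35) = 35

35


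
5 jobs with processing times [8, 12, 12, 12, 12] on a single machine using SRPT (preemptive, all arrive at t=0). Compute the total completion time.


Since all jobs arrive at t=0, SRPT equals SPT ordering.
SPT order: [8, 12, 12, 12, 12]
Completion times:
  Job 1: p=8, C=8
  Job 2: p=12, C=20
  Job 3: p=12, C=32
  Job 4: p=12, C=44
  Job 5: p=12, C=56
Total completion time = 8 + 20 + 32 + 44 + 56 = 160

160


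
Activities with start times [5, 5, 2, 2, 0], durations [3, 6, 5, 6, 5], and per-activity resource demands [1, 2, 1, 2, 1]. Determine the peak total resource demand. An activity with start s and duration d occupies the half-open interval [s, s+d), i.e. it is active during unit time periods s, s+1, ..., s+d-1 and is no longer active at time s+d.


Each activity i is active on [start_i, start_i + duration_i).
Compute total resource usage per time slot:
  t=0: active resources = [1], total = 1
  t=1: active resources = [1], total = 1
  t=2: active resources = [1, 2, 1], total = 4
  t=3: active resources = [1, 2, 1], total = 4
  t=4: active resources = [1, 2, 1], total = 4
  t=5: active resources = [1, 2, 1, 2], total = 6
  t=6: active resources = [1, 2, 1, 2], total = 6
  t=7: active resources = [1, 2, 2], total = 5
  t=8: active resources = [2], total = 2
  t=9: active resources = [2], total = 2
  t=10: active resources = [2], total = 2
Peak resource demand = 6

6


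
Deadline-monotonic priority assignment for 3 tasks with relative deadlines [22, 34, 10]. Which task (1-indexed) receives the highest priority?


Sort tasks by relative deadline (ascending):
  Task 3: deadline = 10
  Task 1: deadline = 22
  Task 2: deadline = 34
Priority order (highest first): [3, 1, 2]
Highest priority task = 3

3


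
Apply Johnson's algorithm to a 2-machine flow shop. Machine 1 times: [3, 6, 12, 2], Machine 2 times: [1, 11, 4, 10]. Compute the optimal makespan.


Apply Johnson's rule:
  Group 1 (a <= b): [(4, 2, 10), (2, 6, 11)]
  Group 2 (a > b): [(3, 12, 4), (1, 3, 1)]
Optimal job order: [4, 2, 3, 1]
Schedule:
  Job 4: M1 done at 2, M2 done at 12
  Job 2: M1 done at 8, M2 done at 23
  Job 3: M1 done at 20, M2 done at 27
  Job 1: M1 done at 23, M2 done at 28
Makespan = 28

28


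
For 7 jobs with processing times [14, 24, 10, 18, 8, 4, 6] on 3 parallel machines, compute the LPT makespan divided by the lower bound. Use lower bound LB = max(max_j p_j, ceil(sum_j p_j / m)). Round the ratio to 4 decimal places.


LPT order: [24, 18, 14, 10, 8, 6, 4]
Machine loads after assignment: [30, 26, 28]
LPT makespan = 30
Lower bound = max(max_job, ceil(total/3)) = max(24, 28) = 28
Ratio = 30 / 28 = 1.0714

1.0714


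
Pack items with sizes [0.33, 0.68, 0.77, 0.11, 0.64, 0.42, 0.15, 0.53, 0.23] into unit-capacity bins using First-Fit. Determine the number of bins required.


Place items sequentially using First-Fit:
  Item 0.33 -> new Bin 1
  Item 0.68 -> new Bin 2
  Item 0.77 -> new Bin 3
  Item 0.11 -> Bin 1 (now 0.44)
  Item 0.64 -> new Bin 4
  Item 0.42 -> Bin 1 (now 0.86)
  Item 0.15 -> Bin 2 (now 0.83)
  Item 0.53 -> new Bin 5
  Item 0.23 -> Bin 3 (now 1.0)
Total bins used = 5

5


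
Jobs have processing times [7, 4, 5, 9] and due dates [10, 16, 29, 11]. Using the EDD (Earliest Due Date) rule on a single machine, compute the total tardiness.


Sort by due date (EDD order): [(7, 10), (9, 11), (4, 16), (5, 29)]
Compute completion times and tardiness:
  Job 1: p=7, d=10, C=7, tardiness=max(0,7-10)=0
  Job 2: p=9, d=11, C=16, tardiness=max(0,16-11)=5
  Job 3: p=4, d=16, C=20, tardiness=max(0,20-16)=4
  Job 4: p=5, d=29, C=25, tardiness=max(0,25-29)=0
Total tardiness = 9

9


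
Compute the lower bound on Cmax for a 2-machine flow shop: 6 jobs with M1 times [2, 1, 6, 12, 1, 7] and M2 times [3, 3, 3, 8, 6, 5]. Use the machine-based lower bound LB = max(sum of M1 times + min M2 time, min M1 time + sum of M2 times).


LB1 = sum(M1 times) + min(M2 times) = 29 + 3 = 32
LB2 = min(M1 times) + sum(M2 times) = 1 + 28 = 29
Lower bound = max(LB1, LB2) = max(32, 29) = 32

32


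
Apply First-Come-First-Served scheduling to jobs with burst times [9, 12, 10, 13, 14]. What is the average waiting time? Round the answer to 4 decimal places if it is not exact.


FCFS order (as given): [9, 12, 10, 13, 14]
Waiting times:
  Job 1: wait = 0
  Job 2: wait = 9
  Job 3: wait = 21
  Job 4: wait = 31
  Job 5: wait = 44
Sum of waiting times = 105
Average waiting time = 105/5 = 21.0

21.0


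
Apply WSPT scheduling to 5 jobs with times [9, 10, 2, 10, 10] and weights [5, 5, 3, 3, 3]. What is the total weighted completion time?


Compute p/w ratios and sort ascending (WSPT): [(2, 3), (9, 5), (10, 5), (10, 3), (10, 3)]
Compute weighted completion times:
  Job (p=2,w=3): C=2, w*C=3*2=6
  Job (p=9,w=5): C=11, w*C=5*11=55
  Job (p=10,w=5): C=21, w*C=5*21=105
  Job (p=10,w=3): C=31, w*C=3*31=93
  Job (p=10,w=3): C=41, w*C=3*41=123
Total weighted completion time = 382

382


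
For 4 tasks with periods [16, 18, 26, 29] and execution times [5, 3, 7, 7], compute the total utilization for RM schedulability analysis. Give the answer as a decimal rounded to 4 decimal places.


Compute individual utilizations (exact fractions):
  Task 1: C/T = 5/16 (approx. 0.3125)
  Task 2: C/T = 3/18 = 1/6 (approx. 0.1667)
  Task 3: C/T = 7/26 (approx. 0.2692)
  Task 4: C/T = 7/29 (approx. 0.2414)
Total utilization U = 5/16 + 1/6 + 7/26 + 7/29 = 17911/18096
Rounded to 4 decimal places: U = 0.9898
RM (Liu & Layland) bound for 4 tasks = 0.756828; compare with U = 17911/18096 (approx. 0.989777)
bound < U <= 1, so the RM sufficient condition is not met (inconclusive; an exact test such as response-time analysis is needed).

0.9898


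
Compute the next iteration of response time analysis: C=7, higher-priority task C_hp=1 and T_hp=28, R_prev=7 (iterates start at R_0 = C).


R_next = C + ceil(R_prev / T_hp) * C_hp
ceil(7 / 28) = ceil(0.25) = 1
Interference = 1 * 1 = 1
R_next = 7 + 1 = 8

8


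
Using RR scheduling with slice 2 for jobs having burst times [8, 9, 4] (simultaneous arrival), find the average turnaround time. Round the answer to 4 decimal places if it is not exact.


Time quantum = 2
Execution trace:
  J1 runs 2 units, time = 2
  J2 runs 2 units, time = 4
  J3 runs 2 units, time = 6
  J1 runs 2 units, time = 8
  J2 runs 2 units, time = 10
  J3 runs 2 units, time = 12
  J1 runs 2 units, time = 14
  J2 runs 2 units, time = 16
  J1 runs 2 units, time = 18
  J2 runs 2 units, time = 20
  J2 runs 1 units, time = 21
Finish times: [18, 21, 12]
Average turnaround = 51/3 = 17.0

17.0


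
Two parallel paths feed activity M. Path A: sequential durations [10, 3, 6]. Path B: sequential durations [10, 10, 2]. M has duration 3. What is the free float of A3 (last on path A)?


ES(A3) = sum of predecessors on chain A = 13
EF(A3) = ES + duration = 13 + 6 = 19
Successor of A3 is M. ES(M) = max(sum(A), sum(B)) = max(19, 22) = 22
Free float = ES(successor) - EF(current) = 22 - 19 = 3

3


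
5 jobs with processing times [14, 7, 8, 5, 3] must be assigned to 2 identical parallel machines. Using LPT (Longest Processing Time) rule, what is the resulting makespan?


Sort jobs in decreasing order (LPT): [14, 8, 7, 5, 3]
Assign each job to the least loaded machine:
  Machine 1: jobs [14, 5], load = 19
  Machine 2: jobs [8, 7, 3], load = 18
Makespan = max load = 19

19


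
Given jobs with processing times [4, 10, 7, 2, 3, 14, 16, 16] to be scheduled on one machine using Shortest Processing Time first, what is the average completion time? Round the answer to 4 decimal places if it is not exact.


Sort jobs by processing time (SPT order): [2, 3, 4, 7, 10, 14, 16, 16]
Compute completion times sequentially:
  Job 1: processing = 2, completes at 2
  Job 2: processing = 3, completes at 5
  Job 3: processing = 4, completes at 9
  Job 4: processing = 7, completes at 16
  Job 5: processing = 10, completes at 26
  Job 6: processing = 14, completes at 40
  Job 7: processing = 16, completes at 56
  Job 8: processing = 16, completes at 72
Sum of completion times = 226
Average completion time = 226/8 = 28.25

28.25


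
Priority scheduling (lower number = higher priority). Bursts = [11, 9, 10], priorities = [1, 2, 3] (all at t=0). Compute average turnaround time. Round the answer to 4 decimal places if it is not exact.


Sort by priority (ascending = highest first):
Order: [(1, 11), (2, 9), (3, 10)]
Completion times:
  Priority 1, burst=11, C=11
  Priority 2, burst=9, C=20
  Priority 3, burst=10, C=30
Average turnaround = 61/3 = 20.3333

20.3333


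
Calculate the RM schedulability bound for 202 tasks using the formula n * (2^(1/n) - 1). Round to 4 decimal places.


Compute 2^(1/202) = 1.0034373158
Subtract 1: 1.0034373158 - 1 = 0.0034373158
Multiply by n: 202 * 0.0034373158 = 0.6943377916
Round to 4 dp: 0.6943

0.6943


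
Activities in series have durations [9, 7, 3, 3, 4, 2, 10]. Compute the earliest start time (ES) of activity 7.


Activity 7 starts after activities 1 through 6 complete.
Predecessor durations: [9, 7, 3, 3, 4, 2]
ES = 9 + 7 + 3 + 3 + 4 + 2 = 28

28


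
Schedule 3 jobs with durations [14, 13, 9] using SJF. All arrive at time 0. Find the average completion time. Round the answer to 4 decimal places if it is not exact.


SJF order (ascending): [9, 13, 14]
Completion times:
  Job 1: burst=9, C=9
  Job 2: burst=13, C=22
  Job 3: burst=14, C=36
Average completion = 67/3 = 22.3333

22.3333


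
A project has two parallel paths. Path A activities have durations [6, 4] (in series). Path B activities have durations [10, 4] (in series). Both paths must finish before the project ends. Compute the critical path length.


Path A total = 6 + 4 = 10
Path B total = 10 + 4 = 14
Critical path = longest path = max(10, 14) = 14

14


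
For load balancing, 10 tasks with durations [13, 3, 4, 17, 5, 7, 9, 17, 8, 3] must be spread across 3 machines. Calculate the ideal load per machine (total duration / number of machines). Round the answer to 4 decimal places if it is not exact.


Total processing time = 13 + 3 + 4 + 17 + 5 + 7 + 9 + 17 + 8 + 3 = 86
Number of machines = 3
Ideal balanced load = 86 / 3 = 28.6667

28.6667


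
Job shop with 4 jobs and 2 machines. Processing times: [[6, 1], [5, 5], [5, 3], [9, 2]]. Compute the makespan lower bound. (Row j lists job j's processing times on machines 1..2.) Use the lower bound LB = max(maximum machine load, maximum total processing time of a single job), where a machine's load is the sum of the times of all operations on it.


Machine loads:
  Machine 1: 6 + 5 + 5 + 9 = 25
  Machine 2: 1 + 5 + 3 + 2 = 11
Max machine load = 25
Job totals:
  Job 1: 7
  Job 2: 10
  Job 3: 8
  Job 4: 11
Max job total = 11
Lower bound = max(25, 11) = 25

25


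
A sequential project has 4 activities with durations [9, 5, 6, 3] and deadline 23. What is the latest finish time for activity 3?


LF(activity 3) = deadline - sum of successor durations
Successors: activities 4 through 4 with durations [3]
Sum of successor durations = 3
LF = 23 - 3 = 20

20


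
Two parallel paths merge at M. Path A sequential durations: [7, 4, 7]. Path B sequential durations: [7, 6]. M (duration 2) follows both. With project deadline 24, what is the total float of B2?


Forward pass: ES(B2) = sum of predecessors on chain B = 7
EF = ES + duration = 7 + 6 = 13
Backward pass: LF(M) = deadline = 24; LS(M) = 24 - 2 = 22
LF(B2) = LS(M) - sum(successors on chain B) = 22 - 0 = 22
LS = LF - duration = 22 - 6 = 16
Total float = LS - ES = 16 - 7 = 9

9


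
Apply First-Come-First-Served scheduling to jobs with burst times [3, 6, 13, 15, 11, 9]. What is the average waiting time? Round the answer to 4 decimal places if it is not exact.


FCFS order (as given): [3, 6, 13, 15, 11, 9]
Waiting times:
  Job 1: wait = 0
  Job 2: wait = 3
  Job 3: wait = 9
  Job 4: wait = 22
  Job 5: wait = 37
  Job 6: wait = 48
Sum of waiting times = 119
Average waiting time = 119/6 = 19.8333

19.8333


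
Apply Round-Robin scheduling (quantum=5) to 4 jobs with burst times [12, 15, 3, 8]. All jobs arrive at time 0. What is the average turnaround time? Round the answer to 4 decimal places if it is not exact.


Time quantum = 5
Execution trace:
  J1 runs 5 units, time = 5
  J2 runs 5 units, time = 10
  J3 runs 3 units, time = 13
  J4 runs 5 units, time = 18
  J1 runs 5 units, time = 23
  J2 runs 5 units, time = 28
  J4 runs 3 units, time = 31
  J1 runs 2 units, time = 33
  J2 runs 5 units, time = 38
Finish times: [33, 38, 13, 31]
Average turnaround = 115/4 = 28.75

28.75


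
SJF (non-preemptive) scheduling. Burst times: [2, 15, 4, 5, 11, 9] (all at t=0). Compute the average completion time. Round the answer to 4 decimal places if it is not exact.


SJF order (ascending): [2, 4, 5, 9, 11, 15]
Completion times:
  Job 1: burst=2, C=2
  Job 2: burst=4, C=6
  Job 3: burst=5, C=11
  Job 4: burst=9, C=20
  Job 5: burst=11, C=31
  Job 6: burst=15, C=46
Average completion = 116/6 = 19.3333

19.3333


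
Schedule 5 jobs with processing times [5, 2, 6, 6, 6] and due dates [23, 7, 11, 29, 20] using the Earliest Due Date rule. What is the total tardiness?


Sort by due date (EDD order): [(2, 7), (6, 11), (6, 20), (5, 23), (6, 29)]
Compute completion times and tardiness:
  Job 1: p=2, d=7, C=2, tardiness=max(0,2-7)=0
  Job 2: p=6, d=11, C=8, tardiness=max(0,8-11)=0
  Job 3: p=6, d=20, C=14, tardiness=max(0,14-20)=0
  Job 4: p=5, d=23, C=19, tardiness=max(0,19-23)=0
  Job 5: p=6, d=29, C=25, tardiness=max(0,25-29)=0
Total tardiness = 0

0


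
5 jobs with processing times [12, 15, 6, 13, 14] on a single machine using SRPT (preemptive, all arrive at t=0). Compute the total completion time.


Since all jobs arrive at t=0, SRPT equals SPT ordering.
SPT order: [6, 12, 13, 14, 15]
Completion times:
  Job 1: p=6, C=6
  Job 2: p=12, C=18
  Job 3: p=13, C=31
  Job 4: p=14, C=45
  Job 5: p=15, C=60
Total completion time = 6 + 18 + 31 + 45 + 60 = 160

160


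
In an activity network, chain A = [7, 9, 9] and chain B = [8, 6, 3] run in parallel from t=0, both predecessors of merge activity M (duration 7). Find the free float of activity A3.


ES(A3) = sum of predecessors on chain A = 16
EF(A3) = ES + duration = 16 + 9 = 25
Successor of A3 is M. ES(M) = max(sum(A), sum(B)) = max(25, 17) = 25
Free float = ES(successor) - EF(current) = 25 - 25 = 0

0


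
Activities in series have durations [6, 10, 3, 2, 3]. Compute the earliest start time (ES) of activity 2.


Activity 2 starts after activities 1 through 1 complete.
Predecessor durations: [6]
ES = 6 = 6

6


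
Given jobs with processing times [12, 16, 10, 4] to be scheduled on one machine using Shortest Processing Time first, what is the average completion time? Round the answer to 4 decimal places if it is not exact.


Sort jobs by processing time (SPT order): [4, 10, 12, 16]
Compute completion times sequentially:
  Job 1: processing = 4, completes at 4
  Job 2: processing = 10, completes at 14
  Job 3: processing = 12, completes at 26
  Job 4: processing = 16, completes at 42
Sum of completion times = 86
Average completion time = 86/4 = 21.5

21.5


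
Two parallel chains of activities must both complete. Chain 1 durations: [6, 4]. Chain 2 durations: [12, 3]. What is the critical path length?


Path A total = 6 + 4 = 10
Path B total = 12 + 3 = 15
Critical path = longest path = max(10, 15) = 15

15


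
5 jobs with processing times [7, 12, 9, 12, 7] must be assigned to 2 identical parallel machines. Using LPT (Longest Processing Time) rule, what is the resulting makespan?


Sort jobs in decreasing order (LPT): [12, 12, 9, 7, 7]
Assign each job to the least loaded machine:
  Machine 1: jobs [12, 9], load = 21
  Machine 2: jobs [12, 7, 7], load = 26
Makespan = max load = 26

26


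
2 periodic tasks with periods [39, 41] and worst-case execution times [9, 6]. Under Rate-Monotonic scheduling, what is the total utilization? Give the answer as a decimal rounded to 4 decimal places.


Compute individual utilizations (exact fractions):
  Task 1: C/T = 9/39 = 3/13 (approx. 0.2308)
  Task 2: C/T = 6/41 (approx. 0.1463)
Total utilization U = 3/13 + 6/41 = 201/533
Rounded to 4 decimal places: U = 0.3771
RM (Liu & Layland) bound for 2 tasks = 0.828427; compare with U = 201/533 (approx. 0.377111)
U <= bound, so schedulable by RM sufficient condition.

0.3771


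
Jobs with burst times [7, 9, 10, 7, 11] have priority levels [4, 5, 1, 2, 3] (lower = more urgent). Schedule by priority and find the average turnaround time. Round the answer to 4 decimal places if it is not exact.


Sort by priority (ascending = highest first):
Order: [(1, 10), (2, 7), (3, 11), (4, 7), (5, 9)]
Completion times:
  Priority 1, burst=10, C=10
  Priority 2, burst=7, C=17
  Priority 3, burst=11, C=28
  Priority 4, burst=7, C=35
  Priority 5, burst=9, C=44
Average turnaround = 134/5 = 26.8

26.8


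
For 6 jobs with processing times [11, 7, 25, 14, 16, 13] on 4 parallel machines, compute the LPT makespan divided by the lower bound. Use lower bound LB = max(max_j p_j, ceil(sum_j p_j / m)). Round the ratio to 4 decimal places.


LPT order: [25, 16, 14, 13, 11, 7]
Machine loads after assignment: [25, 16, 21, 24]
LPT makespan = 25
Lower bound = max(max_job, ceil(total/4)) = max(25, 22) = 25
Ratio = 25 / 25 = 1.0

1.0
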